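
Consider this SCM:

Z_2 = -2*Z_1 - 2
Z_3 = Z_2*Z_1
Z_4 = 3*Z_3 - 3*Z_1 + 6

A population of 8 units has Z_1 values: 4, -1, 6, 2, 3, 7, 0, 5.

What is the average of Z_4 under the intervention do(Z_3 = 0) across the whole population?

Every unit gets Z_3=0 under the intervention. Z_4 values become -6, 9, -12, 0, -3, -15, 6, -9; E[Z_4|do(Z_3=0)] = -3.75.

-3.75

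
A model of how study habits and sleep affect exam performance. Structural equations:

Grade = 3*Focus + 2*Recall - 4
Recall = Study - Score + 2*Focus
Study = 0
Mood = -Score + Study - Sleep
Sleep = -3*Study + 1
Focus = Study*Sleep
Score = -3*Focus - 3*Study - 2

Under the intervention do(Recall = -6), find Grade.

-16

Intervening sets Recall = -6 and removes its equation (Recall = Study - Score + 2*Focus).
Sleep = -3*Study + 1  [with Study=0]  = 1
Focus = Study*Sleep  [with Study=0, Sleep=1]  = 0
Grade = 3*Focus + 2*Recall - 4  [with Focus=0, Recall=-6]  = -16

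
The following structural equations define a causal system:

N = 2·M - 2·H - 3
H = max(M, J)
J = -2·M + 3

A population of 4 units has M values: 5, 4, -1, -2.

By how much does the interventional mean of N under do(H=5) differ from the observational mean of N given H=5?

-1

The intervention sets H=5 in all 4 units regardless of M. Recomputing N per unit gives -3, -5, -15, -17; average -10.
E[N|H=5] averages over only the 2 units with H=5 (M = 5, -1): N = -3, -15, mean -9.
Difference = -10 − (-9) = -1.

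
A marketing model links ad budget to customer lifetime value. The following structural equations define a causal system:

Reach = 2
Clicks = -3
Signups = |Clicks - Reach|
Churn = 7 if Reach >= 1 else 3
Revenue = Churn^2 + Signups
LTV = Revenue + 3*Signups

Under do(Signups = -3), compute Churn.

The intervention breaks the incoming arrows to Signups: Signups = |Clicks - Reach| no longer applies, and Signups = -3.
Churn is not downstream of the intervention, so its value is determined by the original equations.
Churn = 7 if Reach >= 1 else 3  [with Reach=2]  = 7

7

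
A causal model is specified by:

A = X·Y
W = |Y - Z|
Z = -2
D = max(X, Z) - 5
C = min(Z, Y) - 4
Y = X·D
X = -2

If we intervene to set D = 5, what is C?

-14

The intervention breaks the incoming arrows to D: D = max(X, Z) - 5 no longer applies, and D = 5.
Y = X·D  [with X=-2, D=5]  = -10
C = min(Z, Y) - 4  [with Z=-2, Y=-10]  = -14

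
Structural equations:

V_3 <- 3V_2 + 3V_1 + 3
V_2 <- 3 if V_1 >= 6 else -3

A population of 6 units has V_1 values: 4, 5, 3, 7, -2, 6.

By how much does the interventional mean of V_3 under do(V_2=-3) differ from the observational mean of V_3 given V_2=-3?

4

do(V_2=-3) breaks V_2's dependence on V_1. With V_2=-3 fixed, V_3 across the units is 6, 9, 3, 15, -12, 12, mean 5.5.
Conditioning on V_2=-3 selects the 4 unit(s) with V_1 ∈ {4, 5, 3, -2}. Their V_3 values: 6, 9, 3, -12. Mean = 1.5.
Difference = 5.5 − 1.5 = 4.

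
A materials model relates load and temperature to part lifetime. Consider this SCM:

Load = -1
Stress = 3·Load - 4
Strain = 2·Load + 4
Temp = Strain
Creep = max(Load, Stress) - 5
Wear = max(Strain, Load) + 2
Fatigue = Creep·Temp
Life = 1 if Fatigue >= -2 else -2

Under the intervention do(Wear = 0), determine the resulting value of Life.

Intervening sets Wear = 0 and removes its equation (Wear = max(Strain, Load) + 2).
Life is not downstream of the intervention, so its value is determined by the original equations.
Stress = 3·Load - 4  [with Load=-1]  = -7
Strain = 2·Load + 4  [with Load=-1]  = 2
Temp = Strain  [with Strain=2]  = 2
Creep = max(Load, Stress) - 5  [with Load=-1, Stress=-7]  = -6
Fatigue = Creep·Temp  [with Creep=-6, Temp=2]  = -12
Life = 1 if Fatigue >= -2 else -2  [with Fatigue=-12]  = -2

-2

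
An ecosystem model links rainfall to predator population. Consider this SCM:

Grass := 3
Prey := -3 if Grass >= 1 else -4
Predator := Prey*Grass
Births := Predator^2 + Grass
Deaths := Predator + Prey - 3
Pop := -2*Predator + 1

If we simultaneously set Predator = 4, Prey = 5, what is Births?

The joint intervention fixes Predator = 4, Prey = 5, removing each variable's own equation.
Births = Predator^2 + Grass  [with Predator=4, Grass=3]  = 19

19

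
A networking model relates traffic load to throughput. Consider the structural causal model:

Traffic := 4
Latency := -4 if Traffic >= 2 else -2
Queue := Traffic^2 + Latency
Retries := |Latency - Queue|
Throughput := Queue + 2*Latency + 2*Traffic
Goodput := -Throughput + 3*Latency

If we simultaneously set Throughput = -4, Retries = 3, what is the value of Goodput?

-8

Setting Throughput = -4, Retries = 3 by intervention discards those variables' equations.
Latency = -4 if Traffic >= 2 else -2  [with Traffic=4]  = -4
Goodput = -Throughput + 3*Latency  [with Throughput=-4, Latency=-4]  = -8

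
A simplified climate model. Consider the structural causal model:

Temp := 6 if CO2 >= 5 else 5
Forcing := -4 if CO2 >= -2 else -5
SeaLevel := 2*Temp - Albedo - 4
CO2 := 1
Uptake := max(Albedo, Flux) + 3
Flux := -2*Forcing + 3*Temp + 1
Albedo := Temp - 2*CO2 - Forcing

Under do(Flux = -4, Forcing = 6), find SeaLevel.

9

The joint intervention fixes Flux = -4, Forcing = 6, removing each variable's own equation.
Temp = 6 if CO2 >= 5 else 5  [with CO2=1]  = 5
Albedo = Temp - 2*CO2 - Forcing  [with Temp=5, CO2=1, Forcing=6]  = -3
SeaLevel = 2*Temp - Albedo - 4  [with Temp=5, Albedo=-3]  = 9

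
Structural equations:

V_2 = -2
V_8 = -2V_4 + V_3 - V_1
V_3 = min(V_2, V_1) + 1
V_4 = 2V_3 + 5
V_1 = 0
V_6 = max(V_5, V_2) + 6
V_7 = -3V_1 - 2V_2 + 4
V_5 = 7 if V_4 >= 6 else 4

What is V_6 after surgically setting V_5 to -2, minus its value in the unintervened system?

-6

The intervention breaks the incoming arrows to V_5: V_5 = 7 if V_4 >= 6 else 4 no longer applies, and V_5 = -2.
V_6 = max(V_5, V_2) + 6  [with V_5=-2, V_2=-2]  = 4
Without intervention: V_3 = min(V_2, V_1) + 1  [with V_2=-2, V_1=0]  = -1; V_4 = 2V_3 + 5  [with V_3=-1]  = 3; V_5 = 7 if V_4 >= 6 else 4  [with V_4=3]  = 4; V_6 = max(V_5, V_2) + 6  [with V_5=4, V_2=-2]  = 10.
Change = 4 − 10 = -6.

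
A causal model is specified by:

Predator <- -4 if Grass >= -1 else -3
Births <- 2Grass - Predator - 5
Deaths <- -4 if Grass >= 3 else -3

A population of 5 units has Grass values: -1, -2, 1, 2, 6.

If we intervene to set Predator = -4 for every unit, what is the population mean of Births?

1.4

The intervention sets Predator=-4 in all 5 units regardless of Grass. Recomputing Births per unit gives -3, -5, 1, 3, 11; average 1.4.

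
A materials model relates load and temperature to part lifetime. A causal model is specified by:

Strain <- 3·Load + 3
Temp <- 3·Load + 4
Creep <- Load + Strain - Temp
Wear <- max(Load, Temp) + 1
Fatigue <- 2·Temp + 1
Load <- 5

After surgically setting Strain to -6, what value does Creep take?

-20

Under do(Strain=-6), the mechanism Strain <- 3·Load + 3 is discarded; Strain is fixed at -6.
Temp = 3·Load + 4  [with Load=5]  = 19
Creep = Load + Strain - Temp  [with Load=5, Strain=-6, Temp=19]  = -20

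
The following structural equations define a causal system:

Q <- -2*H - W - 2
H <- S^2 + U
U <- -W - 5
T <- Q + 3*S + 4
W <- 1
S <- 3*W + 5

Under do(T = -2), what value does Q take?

do(T=-2) replaces the equation T <- Q + 3*S + 4 with the constant T = -2.
Since Q is not a descendant of the intervened variable, it is unaffected.
S = 3*W + 5  [with W=1]  = 8
U = -W - 5  [with W=1]  = -6
H = S^2 + U  [with S=8, U=-6]  = 58
Q = -2*H - W - 2  [with H=58, W=1]  = -119

-119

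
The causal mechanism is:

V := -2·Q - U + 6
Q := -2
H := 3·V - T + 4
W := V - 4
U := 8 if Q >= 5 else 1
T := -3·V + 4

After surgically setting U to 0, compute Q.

Under do(U=0), the mechanism U := 8 if Q >= 5 else 1 is discarded; U is fixed at 0.
Q is not downstream of the intervention, so its value is determined by the original equations.

-2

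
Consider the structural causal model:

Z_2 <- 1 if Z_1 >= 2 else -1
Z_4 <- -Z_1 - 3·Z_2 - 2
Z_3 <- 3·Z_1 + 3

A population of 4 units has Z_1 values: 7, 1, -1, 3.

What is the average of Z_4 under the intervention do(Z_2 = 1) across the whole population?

-7.5

Under do(Z_2=1), Z_2's equation is replaced by Z_2=1 for every unit. Per-unit Z_4: -12, -6, -4, -8. Mean = -7.5.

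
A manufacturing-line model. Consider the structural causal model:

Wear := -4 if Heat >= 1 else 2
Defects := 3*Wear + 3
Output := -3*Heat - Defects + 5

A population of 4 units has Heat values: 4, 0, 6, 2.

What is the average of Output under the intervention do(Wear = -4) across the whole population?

Every unit gets Wear=-4 under the intervention. Output values become 2, 14, -4, 8; E[Output|do(Wear=-4)] = 5.

5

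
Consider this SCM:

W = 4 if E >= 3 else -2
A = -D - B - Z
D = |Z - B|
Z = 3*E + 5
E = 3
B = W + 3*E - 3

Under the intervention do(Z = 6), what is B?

10

Under do(Z=6), the mechanism Z = 3*E + 5 is discarded; Z is fixed at 6.
Since B is not a descendant of the intervened variable, it is unaffected.
W = 4 if E >= 3 else -2  [with E=3]  = 4
B = W + 3*E - 3  [with W=4, E=3]  = 10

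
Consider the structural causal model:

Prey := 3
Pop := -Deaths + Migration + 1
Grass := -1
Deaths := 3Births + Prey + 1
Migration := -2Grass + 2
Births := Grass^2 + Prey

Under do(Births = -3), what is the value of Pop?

The intervention breaks the incoming arrows to Births: Births := Grass^2 + Prey no longer applies, and Births = -3.
Deaths = 3Births + Prey + 1  [with Births=-3, Prey=3]  = -5
Migration = -2Grass + 2  [with Grass=-1]  = 4
Pop = -Deaths + Migration + 1  [with Deaths=-5, Migration=4]  = 10

10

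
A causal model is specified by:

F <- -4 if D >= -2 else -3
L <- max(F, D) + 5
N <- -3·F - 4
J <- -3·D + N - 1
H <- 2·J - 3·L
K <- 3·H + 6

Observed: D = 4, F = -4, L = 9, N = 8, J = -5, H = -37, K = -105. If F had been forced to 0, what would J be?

do(F=0) replaces the equation F <- -4 if D >= -2 else -3 with the constant F = 0.
N = -3·F - 4  [with F=0]  = -4
J = -3·D + N - 1  [with D=4, N=-4]  = -17

-17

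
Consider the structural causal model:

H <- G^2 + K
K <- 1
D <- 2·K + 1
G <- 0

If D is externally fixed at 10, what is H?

1

The intervention breaks the incoming arrows to D: D <- 2·K + 1 no longer applies, and D = 10.
H is not downstream of the intervention, so its value is determined by the original equations.
H = G^2 + K  [with G=0, K=1]  = 1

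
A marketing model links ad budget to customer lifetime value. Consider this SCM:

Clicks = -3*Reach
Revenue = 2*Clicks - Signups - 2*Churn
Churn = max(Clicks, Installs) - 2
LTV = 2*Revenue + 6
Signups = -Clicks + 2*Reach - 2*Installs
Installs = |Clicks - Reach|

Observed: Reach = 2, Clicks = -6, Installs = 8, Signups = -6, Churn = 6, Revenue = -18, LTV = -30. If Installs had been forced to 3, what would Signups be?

The intervention breaks the incoming arrows to Installs: Installs = |Clicks - Reach| no longer applies, and Installs = 3.
Clicks = -3*Reach  [with Reach=2]  = -6
Signups = -Clicks + 2*Reach - 2*Installs  [with Clicks=-6, Reach=2, Installs=3]  = 4

4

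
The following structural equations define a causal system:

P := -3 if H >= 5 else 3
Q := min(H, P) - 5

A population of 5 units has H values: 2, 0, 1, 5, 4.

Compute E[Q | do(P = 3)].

-3.2

The intervention sets P=3 in all 5 units regardless of H. Recomputing Q per unit gives -3, -5, -4, -2, -2; average -3.2.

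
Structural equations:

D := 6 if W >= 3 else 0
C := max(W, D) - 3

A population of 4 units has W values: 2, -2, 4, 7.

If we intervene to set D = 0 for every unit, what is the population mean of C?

Every unit gets D=0 under the intervention. C values become -1, -3, 1, 4; E[C|do(D=0)] = 0.25.

0.25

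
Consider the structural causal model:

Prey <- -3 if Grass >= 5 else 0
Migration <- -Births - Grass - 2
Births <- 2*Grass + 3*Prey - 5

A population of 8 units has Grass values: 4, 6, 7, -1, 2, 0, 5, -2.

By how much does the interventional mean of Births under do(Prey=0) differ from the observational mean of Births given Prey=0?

4.05

do(Prey=0) breaks Prey's dependence on Grass. With Prey=0 fixed, Births across the units is 3, 7, 9, -7, -1, -5, 5, -9, mean 0.25.
E[Births|Prey=0] averages over only the 5 units with Prey=0 (Grass = 4, -1, 2, 0, -2): Births = 3, -7, -1, -5, -9, mean -3.8.
Difference = 0.25 − (-3.8) = 4.05.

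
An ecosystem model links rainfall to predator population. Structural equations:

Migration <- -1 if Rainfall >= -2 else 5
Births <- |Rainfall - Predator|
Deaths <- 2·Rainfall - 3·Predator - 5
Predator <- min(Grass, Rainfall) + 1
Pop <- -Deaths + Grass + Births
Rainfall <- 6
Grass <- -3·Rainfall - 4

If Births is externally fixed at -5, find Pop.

-97

The intervention breaks the incoming arrows to Births: Births <- |Rainfall - Predator| no longer applies, and Births = -5.
Grass = -3·Rainfall - 4  [with Rainfall=6]  = -22
Predator = min(Grass, Rainfall) + 1  [with Grass=-22, Rainfall=6]  = -21
Deaths = 2·Rainfall - 3·Predator - 5  [with Rainfall=6, Predator=-21]  = 70
Pop = -Deaths + Grass + Births  [with Deaths=70, Grass=-22, Births=-5]  = -97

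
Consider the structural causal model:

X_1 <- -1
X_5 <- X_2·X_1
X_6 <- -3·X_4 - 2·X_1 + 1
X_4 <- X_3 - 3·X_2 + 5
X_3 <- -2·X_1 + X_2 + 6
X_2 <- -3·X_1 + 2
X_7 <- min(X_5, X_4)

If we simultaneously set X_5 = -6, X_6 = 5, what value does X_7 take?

-6

Under do(X_5 = -6, X_6 = 5), each intervened variable's structural equation is replaced by its fixed value.
X_2 = -3·X_1 + 2  [with X_1=-1]  = 5
X_3 = -2·X_1 + X_2 + 6  [with X_1=-1, X_2=5]  = 13
X_4 = X_3 - 3·X_2 + 5  [with X_3=13, X_2=5]  = 3
X_7 = min(X_5, X_4)  [with X_5=-6, X_4=3]  = -6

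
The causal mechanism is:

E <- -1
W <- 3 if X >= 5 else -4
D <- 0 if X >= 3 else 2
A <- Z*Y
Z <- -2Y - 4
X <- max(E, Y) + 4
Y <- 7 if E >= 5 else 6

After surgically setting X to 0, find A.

-96

Intervening sets X = 0 and removes its equation (X <- max(E, Y) + 4).
No directed path runs from X to A, so A keeps its natural value.
Y = 7 if E >= 5 else 6  [with E=-1]  = 6
Z = -2Y - 4  [with Y=6]  = -16
A = Z*Y  [with Z=-16, Y=6]  = -96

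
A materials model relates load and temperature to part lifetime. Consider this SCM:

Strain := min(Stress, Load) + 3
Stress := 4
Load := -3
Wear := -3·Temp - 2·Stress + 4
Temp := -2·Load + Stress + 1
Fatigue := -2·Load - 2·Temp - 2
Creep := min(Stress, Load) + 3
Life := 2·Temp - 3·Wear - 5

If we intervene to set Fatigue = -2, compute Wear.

Intervening sets Fatigue = -2 and removes its equation (Fatigue := -2·Load - 2·Temp - 2).
Since Wear is not a descendant of the intervened variable, it is unaffected.
Temp = -2·Load + Stress + 1  [with Load=-3, Stress=4]  = 11
Wear = -3·Temp - 2·Stress + 4  [with Temp=11, Stress=4]  = -37

-37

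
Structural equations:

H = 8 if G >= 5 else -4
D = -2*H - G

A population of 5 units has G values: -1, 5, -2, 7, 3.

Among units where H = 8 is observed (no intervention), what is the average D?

-22

Conditioning on H=8 selects the 2 unit(s) with G ∈ {5, 7}. Their D values: -21, -23. Mean = -22.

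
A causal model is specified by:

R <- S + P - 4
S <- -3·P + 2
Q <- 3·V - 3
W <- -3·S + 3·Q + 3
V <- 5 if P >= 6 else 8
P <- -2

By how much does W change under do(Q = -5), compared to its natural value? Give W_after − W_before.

-78

Under do(Q=-5), the mechanism Q <- 3·V - 3 is discarded; Q is fixed at -5.
S = -3·P + 2  [with P=-2]  = 8
W = -3·S + 3·Q + 3  [with S=8, Q=-5]  = -36
Without intervention: S = -3·P + 2  [with P=-2]  = 8; V = 5 if P >= 6 else 8  [with P=-2]  = 8; Q = 3·V - 3  [with V=8]  = 21; W = -3·S + 3·Q + 3  [with S=8, Q=21]  = 42.
Change = -36 − 42 = -78.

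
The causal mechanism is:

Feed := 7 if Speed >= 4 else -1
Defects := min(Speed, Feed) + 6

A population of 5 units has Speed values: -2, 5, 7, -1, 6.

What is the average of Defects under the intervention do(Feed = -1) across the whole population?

Under do(Feed=-1), Feed's equation is replaced by Feed=-1 for every unit. Per-unit Defects: 4, 5, 5, 5, 5. Mean = 4.8.

4.8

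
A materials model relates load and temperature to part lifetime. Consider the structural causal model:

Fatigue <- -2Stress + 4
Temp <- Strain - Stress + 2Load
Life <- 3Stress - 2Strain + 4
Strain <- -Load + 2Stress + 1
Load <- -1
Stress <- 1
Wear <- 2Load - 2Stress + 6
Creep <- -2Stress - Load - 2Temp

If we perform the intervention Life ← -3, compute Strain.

4

Under do(Life=-3), the mechanism Life <- 3Stress - 2Strain + 4 is discarded; Life is fixed at -3.
No directed path runs from Life to Strain, so Strain keeps its natural value.
Strain = -Load + 2Stress + 1  [with Load=-1, Stress=1]  = 4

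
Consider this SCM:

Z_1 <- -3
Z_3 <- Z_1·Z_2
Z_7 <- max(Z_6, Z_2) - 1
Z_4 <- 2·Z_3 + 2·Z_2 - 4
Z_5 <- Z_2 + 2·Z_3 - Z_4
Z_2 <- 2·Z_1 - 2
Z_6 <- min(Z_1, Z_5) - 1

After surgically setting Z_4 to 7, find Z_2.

The intervention breaks the incoming arrows to Z_4: Z_4 <- 2·Z_3 + 2·Z_2 - 4 no longer applies, and Z_4 = 7.
Since Z_2 is not a descendant of the intervened variable, it is unaffected.
Z_2 = 2·Z_1 - 2  [with Z_1=-3]  = -8

-8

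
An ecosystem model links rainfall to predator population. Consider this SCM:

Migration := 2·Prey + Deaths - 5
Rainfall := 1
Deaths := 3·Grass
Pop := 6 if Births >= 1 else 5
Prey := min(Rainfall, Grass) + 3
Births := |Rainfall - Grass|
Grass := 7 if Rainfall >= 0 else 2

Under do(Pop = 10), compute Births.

Under do(Pop=10), the mechanism Pop := 6 if Births >= 1 else 5 is discarded; Pop is fixed at 10.
Since Births is not a descendant of the intervened variable, it is unaffected.
Grass = 7 if Rainfall >= 0 else 2  [with Rainfall=1]  = 7
Births = |Rainfall - Grass|  [with Rainfall=1, Grass=7]  = 6

6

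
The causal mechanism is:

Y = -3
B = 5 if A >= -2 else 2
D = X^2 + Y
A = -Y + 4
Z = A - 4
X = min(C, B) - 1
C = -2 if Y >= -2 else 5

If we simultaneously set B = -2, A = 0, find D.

Under do(B = -2, A = 0), each intervened variable's structural equation is replaced by its fixed value.
C = -2 if Y >= -2 else 5  [with Y=-3]  = 5
X = min(C, B) - 1  [with C=5, B=-2]  = -3
D = X^2 + Y  [with X=-3, Y=-3]  = 6

6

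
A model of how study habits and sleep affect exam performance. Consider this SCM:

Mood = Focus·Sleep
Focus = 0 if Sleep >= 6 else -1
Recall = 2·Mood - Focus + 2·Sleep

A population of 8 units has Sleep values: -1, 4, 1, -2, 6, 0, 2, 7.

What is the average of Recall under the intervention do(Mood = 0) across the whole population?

Every unit gets Mood=0 under the intervention. Recall values become -1, 9, 3, -3, 12, 1, 5, 14; E[Recall|do(Mood=0)] = 5.

5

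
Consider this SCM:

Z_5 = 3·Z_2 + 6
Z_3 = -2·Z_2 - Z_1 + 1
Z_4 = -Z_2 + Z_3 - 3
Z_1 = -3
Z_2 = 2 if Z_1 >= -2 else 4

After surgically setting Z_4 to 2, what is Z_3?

-4

Under do(Z_4=2), the mechanism Z_4 = -Z_2 + Z_3 - 3 is discarded; Z_4 is fixed at 2.
Since Z_3 is not a descendant of the intervened variable, it is unaffected.
Z_2 = 2 if Z_1 >= -2 else 4  [with Z_1=-3]  = 4
Z_3 = -2·Z_2 - Z_1 + 1  [with Z_2=4, Z_1=-3]  = -4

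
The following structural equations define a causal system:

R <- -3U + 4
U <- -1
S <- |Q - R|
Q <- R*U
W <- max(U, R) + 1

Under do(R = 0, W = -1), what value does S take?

0

Under do(R = 0, W = -1), each intervened variable's structural equation is replaced by its fixed value.
Q = R*U  [with R=0, U=-1]  = 0
S = |Q - R|  [with Q=0, R=0]  = 0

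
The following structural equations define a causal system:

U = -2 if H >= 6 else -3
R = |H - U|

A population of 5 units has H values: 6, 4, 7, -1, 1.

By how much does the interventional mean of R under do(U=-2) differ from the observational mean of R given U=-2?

do(U=-2) breaks U's dependence on H. With U=-2 fixed, R across the units is 8, 6, 9, 1, 3, mean 5.4.
Observing U=-2 restricts to units where U's equation naturally yields -2: H ∈ {6, 7}. In that subpopulation R = 8, 9, mean 8.5.
Difference = 5.4 − 8.5 = -3.1.

-3.1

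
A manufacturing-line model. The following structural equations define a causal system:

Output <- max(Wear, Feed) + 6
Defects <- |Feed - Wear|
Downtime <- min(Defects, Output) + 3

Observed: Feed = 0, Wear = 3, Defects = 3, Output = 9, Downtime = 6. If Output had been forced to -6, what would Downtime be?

Intervening sets Output = -6 and removes its equation (Output <- max(Wear, Feed) + 6).
Defects = |Feed - Wear|  [with Feed=0, Wear=3]  = 3
Downtime = min(Defects, Output) + 3  [with Defects=3, Output=-6]  = -3

-3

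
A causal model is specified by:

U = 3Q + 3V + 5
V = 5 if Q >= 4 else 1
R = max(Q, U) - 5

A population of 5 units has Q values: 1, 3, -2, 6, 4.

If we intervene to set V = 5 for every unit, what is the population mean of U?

27.2

do(V=5) breaks V's dependence on Q. With V=5 fixed, U across the units is 23, 29, 14, 38, 32, mean 27.2.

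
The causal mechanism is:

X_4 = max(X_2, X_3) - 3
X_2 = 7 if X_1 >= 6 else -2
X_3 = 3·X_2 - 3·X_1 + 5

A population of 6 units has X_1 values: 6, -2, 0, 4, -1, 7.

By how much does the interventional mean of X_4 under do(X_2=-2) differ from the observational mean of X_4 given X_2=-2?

-1

The intervention sets X_2=-2 in all 6 units regardless of X_1. Recomputing X_4 per unit gives -5, 2, -4, -5, -1, -5; average -3.
E[X_4|X_2=-2] averages over only the 4 units with X_2=-2 (X_1 = -2, 0, 4, -1): X_4 = 2, -4, -5, -1, mean -2.
Difference = -3 − (-2) = -1.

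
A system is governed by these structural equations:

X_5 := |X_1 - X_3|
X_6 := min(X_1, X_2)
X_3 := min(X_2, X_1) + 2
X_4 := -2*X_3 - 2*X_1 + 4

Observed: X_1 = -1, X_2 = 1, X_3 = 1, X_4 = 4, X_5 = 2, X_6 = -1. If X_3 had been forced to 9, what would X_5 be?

do(X_3=9) replaces the equation X_3 := min(X_2, X_1) + 2 with the constant X_3 = 9.
X_5 = |X_1 - X_3|  [with X_1=-1, X_3=9]  = 10

10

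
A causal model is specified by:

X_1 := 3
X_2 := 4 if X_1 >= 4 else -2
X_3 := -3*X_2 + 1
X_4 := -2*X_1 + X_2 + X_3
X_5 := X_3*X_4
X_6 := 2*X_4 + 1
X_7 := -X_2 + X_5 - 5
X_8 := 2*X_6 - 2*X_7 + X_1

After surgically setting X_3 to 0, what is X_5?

do(X_3=0) replaces the equation X_3 := -3*X_2 + 1 with the constant X_3 = 0.
X_2 = 4 if X_1 >= 4 else -2  [with X_1=3]  = -2
X_4 = -2*X_1 + X_2 + X_3  [with X_1=3, X_2=-2, X_3=0]  = -8
X_5 = X_3*X_4  [with X_3=0, X_4=-8]  = 0

0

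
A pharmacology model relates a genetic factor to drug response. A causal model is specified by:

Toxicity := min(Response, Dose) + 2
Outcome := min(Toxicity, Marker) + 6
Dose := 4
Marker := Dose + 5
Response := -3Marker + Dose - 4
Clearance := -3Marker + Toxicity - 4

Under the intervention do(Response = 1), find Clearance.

-28

do(Response=1) replaces the equation Response := -3Marker + Dose - 4 with the constant Response = 1.
Marker = Dose + 5  [with Dose=4]  = 9
Toxicity = min(Response, Dose) + 2  [with Response=1, Dose=4]  = 3
Clearance = -3Marker + Toxicity - 4  [with Marker=9, Toxicity=3]  = -28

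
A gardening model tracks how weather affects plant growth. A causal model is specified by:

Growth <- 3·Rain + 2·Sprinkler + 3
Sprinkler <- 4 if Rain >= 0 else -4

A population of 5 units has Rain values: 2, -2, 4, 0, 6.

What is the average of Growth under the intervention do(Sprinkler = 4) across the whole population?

17

The intervention sets Sprinkler=4 in all 5 units regardless of Rain. Recomputing Growth per unit gives 17, 5, 23, 11, 29; average 17.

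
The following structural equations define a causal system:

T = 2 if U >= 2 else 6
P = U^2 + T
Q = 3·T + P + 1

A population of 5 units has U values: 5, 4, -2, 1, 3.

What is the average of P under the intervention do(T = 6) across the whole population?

17

The intervention sets T=6 in all 5 units regardless of U. Recomputing P per unit gives 31, 22, 10, 7, 15; average 17.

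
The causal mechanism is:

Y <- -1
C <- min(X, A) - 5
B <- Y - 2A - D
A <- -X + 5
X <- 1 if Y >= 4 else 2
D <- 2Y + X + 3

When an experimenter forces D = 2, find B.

do(D=2) replaces the equation D <- 2Y + X + 3 with the constant D = 2.
X = 1 if Y >= 4 else 2  [with Y=-1]  = 2
A = -X + 5  [with X=2]  = 3
B = Y - 2A - D  [with Y=-1, A=3, D=2]  = -9

-9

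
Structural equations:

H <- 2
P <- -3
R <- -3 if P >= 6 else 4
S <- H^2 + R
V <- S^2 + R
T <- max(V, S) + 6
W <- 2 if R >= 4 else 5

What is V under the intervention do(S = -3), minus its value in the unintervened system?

Intervening sets S = -3 and removes its equation (S <- H^2 + R).
R = -3 if P >= 6 else 4  [with P=-3]  = 4
V = S^2 + R  [with S=-3, R=4]  = 13
Without intervention: R = -3 if P >= 6 else 4  [with P=-3]  = 4; S = H^2 + R  [with H=2, R=4]  = 8; V = S^2 + R  [with S=8, R=4]  = 68.
Change = 13 − 68 = -55.

-55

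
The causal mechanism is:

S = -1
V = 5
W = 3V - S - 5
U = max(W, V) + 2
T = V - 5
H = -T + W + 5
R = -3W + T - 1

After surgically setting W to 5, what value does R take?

The intervention breaks the incoming arrows to W: W = 3V - S - 5 no longer applies, and W = 5.
T = V - 5  [with V=5]  = 0
R = -3W + T - 1  [with W=5, T=0]  = -16

-16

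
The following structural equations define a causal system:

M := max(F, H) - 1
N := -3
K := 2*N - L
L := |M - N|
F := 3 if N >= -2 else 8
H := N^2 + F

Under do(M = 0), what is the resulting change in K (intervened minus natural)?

Under do(M=0), the mechanism M := max(F, H) - 1 is discarded; M is fixed at 0.
L = |M - N|  [with M=0, N=-3]  = 3
K = 2*N - L  [with N=-3, L=3]  = -9
Without intervention: F = 3 if N >= -2 else 8  [with N=-3]  = 8; H = N^2 + F  [with N=-3, F=8]  = 17; M = max(F, H) - 1  [with F=8, H=17]  = 16; L = |M - N|  [with M=16, N=-3]  = 19; K = 2*N - L  [with N=-3, L=19]  = -25.
Change = -9 − (-25) = 16.

16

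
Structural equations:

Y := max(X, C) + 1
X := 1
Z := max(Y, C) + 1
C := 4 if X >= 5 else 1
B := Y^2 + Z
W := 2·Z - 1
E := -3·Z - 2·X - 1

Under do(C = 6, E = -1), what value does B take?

The joint intervention fixes C = 6, E = -1, removing each variable's own equation.
Y = max(X, C) + 1  [with X=1, C=6]  = 7
Z = max(Y, C) + 1  [with Y=7, C=6]  = 8
B = Y^2 + Z  [with Y=7, Z=8]  = 57

57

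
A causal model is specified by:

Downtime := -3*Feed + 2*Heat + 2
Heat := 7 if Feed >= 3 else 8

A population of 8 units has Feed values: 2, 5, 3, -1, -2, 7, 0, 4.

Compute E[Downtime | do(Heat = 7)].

Every unit gets Heat=7 under the intervention. Downtime values become 10, 1, 7, 19, 22, -5, 16, 4; E[Downtime|do(Heat=7)] = 9.25.

9.25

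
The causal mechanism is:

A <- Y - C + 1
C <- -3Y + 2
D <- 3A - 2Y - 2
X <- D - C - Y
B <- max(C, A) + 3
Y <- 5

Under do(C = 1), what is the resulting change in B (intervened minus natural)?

-14

Under do(C=1), the mechanism C <- -3Y + 2 is discarded; C is fixed at 1.
A = Y - C + 1  [with Y=5, C=1]  = 5
B = max(C, A) + 3  [with C=1, A=5]  = 8
Without intervention: C = -3Y + 2  [with Y=5]  = -13; A = Y - C + 1  [with Y=5, C=-13]  = 19; B = max(C, A) + 3  [with C=-13, A=19]  = 22.
Change = 8 − 22 = -14.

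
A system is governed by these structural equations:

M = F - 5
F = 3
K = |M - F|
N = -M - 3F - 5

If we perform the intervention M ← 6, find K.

3

Under do(M=6), the mechanism M = F - 5 is discarded; M is fixed at 6.
K = |M - F|  [with M=6, F=3]  = 3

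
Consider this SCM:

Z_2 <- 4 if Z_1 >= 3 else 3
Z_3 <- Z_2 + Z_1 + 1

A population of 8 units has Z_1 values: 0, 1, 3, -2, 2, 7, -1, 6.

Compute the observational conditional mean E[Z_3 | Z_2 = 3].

Observing Z_2=3 restricts to units where Z_2's equation naturally yields 3: Z_1 ∈ {0, 1, -2, 2, -1}. In that subpopulation Z_3 = 4, 5, 2, 6, 3, mean 4.

4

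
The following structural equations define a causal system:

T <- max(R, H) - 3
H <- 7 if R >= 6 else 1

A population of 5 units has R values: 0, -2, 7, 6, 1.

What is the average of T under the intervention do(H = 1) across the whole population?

Every unit gets H=1 under the intervention. T values become -2, -2, 4, 3, -2; E[T|do(H=1)] = 0.2.

0.2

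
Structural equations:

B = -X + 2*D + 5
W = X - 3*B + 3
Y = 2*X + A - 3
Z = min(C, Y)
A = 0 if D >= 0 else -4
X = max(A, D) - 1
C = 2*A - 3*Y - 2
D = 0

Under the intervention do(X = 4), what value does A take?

Under do(X=4), the mechanism X = max(A, D) - 1 is discarded; X is fixed at 4.
Since A is not a descendant of the intervened variable, it is unaffected.
A = 0 if D >= 0 else -4  [with D=0]  = 0

0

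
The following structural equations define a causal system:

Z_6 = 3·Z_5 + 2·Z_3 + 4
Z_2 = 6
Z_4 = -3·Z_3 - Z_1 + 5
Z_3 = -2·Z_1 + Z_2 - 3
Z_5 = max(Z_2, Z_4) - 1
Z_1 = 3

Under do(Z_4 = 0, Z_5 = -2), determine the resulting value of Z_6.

-8

The joint intervention fixes Z_4 = 0, Z_5 = -2, removing each variable's own equation.
Z_3 = -2·Z_1 + Z_2 - 3  [with Z_1=3, Z_2=6]  = -3
Z_6 = 3·Z_5 + 2·Z_3 + 4  [with Z_5=-2, Z_3=-3]  = -8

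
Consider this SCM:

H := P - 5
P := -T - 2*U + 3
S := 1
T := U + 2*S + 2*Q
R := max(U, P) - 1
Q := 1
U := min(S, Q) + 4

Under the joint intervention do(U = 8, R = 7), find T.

Setting U = 8, R = 7 by intervention discards those variables' equations.
T = U + 2*S + 2*Q  [with U=8, S=1, Q=1]  = 12

12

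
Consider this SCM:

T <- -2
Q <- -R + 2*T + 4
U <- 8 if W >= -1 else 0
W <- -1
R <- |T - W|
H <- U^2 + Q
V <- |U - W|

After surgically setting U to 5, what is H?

The intervention breaks the incoming arrows to U: U <- 8 if W >= -1 else 0 no longer applies, and U = 5.
R = |T - W|  [with T=-2, W=-1]  = 1
Q = -R + 2*T + 4  [with R=1, T=-2]  = -1
H = U^2 + Q  [with U=5, Q=-1]  = 24

24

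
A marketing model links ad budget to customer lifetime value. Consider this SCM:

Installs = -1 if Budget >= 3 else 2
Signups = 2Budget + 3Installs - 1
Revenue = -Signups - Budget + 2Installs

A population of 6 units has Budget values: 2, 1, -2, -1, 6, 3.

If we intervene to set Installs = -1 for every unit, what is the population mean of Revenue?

The intervention sets Installs=-1 in all 6 units regardless of Budget. Recomputing Revenue per unit gives -4, -1, 8, 5, -16, -7; average -2.5.

-2.5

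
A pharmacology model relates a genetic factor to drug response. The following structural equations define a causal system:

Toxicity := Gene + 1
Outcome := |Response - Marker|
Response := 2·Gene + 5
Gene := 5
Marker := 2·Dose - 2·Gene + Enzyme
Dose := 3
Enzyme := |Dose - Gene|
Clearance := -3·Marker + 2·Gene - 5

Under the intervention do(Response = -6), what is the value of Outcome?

4

do(Response=-6) replaces the equation Response := 2·Gene + 5 with the constant Response = -6.
Enzyme = |Dose - Gene|  [with Dose=3, Gene=5]  = 2
Marker = 2·Dose - 2·Gene + Enzyme  [with Dose=3, Gene=5, Enzyme=2]  = -2
Outcome = |Response - Marker|  [with Response=-6, Marker=-2]  = 4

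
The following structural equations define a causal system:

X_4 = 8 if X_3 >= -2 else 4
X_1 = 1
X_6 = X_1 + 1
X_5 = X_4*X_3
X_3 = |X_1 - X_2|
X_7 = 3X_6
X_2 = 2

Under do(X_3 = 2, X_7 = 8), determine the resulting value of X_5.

Setting X_3 = 2, X_7 = 8 by intervention discards those variables' equations.
X_4 = 8 if X_3 >= -2 else 4  [with X_3=2]  = 8
X_5 = X_4*X_3  [with X_4=8, X_3=2]  = 16

16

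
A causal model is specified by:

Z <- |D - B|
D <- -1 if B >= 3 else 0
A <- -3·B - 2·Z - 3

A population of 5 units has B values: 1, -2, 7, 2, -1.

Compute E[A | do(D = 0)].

-12.4

Every unit gets D=0 under the intervention. A values become -8, -1, -38, -13, -2; E[A|do(D=0)] = -12.4.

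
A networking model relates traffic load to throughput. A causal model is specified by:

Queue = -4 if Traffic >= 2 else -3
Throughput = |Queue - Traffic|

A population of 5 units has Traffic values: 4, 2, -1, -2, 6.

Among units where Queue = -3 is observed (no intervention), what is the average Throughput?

1.5

Observing Queue=-3 restricts to units where Queue's equation naturally yields -3: Traffic ∈ {-1, -2}. In that subpopulation Throughput = 2, 1, mean 1.5.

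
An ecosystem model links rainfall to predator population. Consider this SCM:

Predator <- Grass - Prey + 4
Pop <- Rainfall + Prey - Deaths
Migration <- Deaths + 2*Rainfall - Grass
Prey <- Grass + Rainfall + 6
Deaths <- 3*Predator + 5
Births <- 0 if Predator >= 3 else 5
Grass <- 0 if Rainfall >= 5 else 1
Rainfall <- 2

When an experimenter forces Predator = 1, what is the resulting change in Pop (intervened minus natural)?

-15

do(Predator=1) replaces the equation Predator <- Grass - Prey + 4 with the constant Predator = 1.
Grass = 0 if Rainfall >= 5 else 1  [with Rainfall=2]  = 1
Prey = Grass + Rainfall + 6  [with Grass=1, Rainfall=2]  = 9
Deaths = 3*Predator + 5  [with Predator=1]  = 8
Pop = Rainfall + Prey - Deaths  [with Rainfall=2, Prey=9, Deaths=8]  = 3
Without intervention: Grass = 0 if Rainfall >= 5 else 1  [with Rainfall=2]  = 1; Prey = Grass + Rainfall + 6  [with Grass=1, Rainfall=2]  = 9; Predator = Grass - Prey + 4  [with Grass=1, Prey=9]  = -4; Deaths = 3*Predator + 5  [with Predator=-4]  = -7; Pop = Rainfall + Prey - Deaths  [with Rainfall=2, Prey=9, Deaths=-7]  = 18.
Change = 3 − 18 = -15.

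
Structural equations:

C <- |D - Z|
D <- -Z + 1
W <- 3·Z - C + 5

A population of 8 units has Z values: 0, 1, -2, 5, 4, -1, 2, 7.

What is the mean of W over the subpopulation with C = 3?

Observing C=3 restricts to units where C's equation naturally yields 3: Z ∈ {-1, 2}. In that subpopulation W = -1, 8, mean 3.5.

3.5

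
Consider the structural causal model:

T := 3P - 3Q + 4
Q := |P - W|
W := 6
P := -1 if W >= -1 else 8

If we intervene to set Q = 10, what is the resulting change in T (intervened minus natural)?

The intervention breaks the incoming arrows to Q: Q := |P - W| no longer applies, and Q = 10.
P = -1 if W >= -1 else 8  [with W=6]  = -1
T = 3P - 3Q + 4  [with P=-1, Q=10]  = -29
Without intervention: P = -1 if W >= -1 else 8  [with W=6]  = -1; Q = |P - W|  [with P=-1, W=6]  = 7; T = 3P - 3Q + 4  [with P=-1, Q=7]  = -20.
Change = -29 − (-20) = -9.

-9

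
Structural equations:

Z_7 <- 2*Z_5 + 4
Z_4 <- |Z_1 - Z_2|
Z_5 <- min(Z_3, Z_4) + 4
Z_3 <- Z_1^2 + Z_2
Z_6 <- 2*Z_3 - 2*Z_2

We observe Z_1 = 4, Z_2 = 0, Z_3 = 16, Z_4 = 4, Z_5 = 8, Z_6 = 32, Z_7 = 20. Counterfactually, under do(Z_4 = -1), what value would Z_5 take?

3

Intervening sets Z_4 = -1 and removes its equation (Z_4 <- |Z_1 - Z_2|).
Z_3 = Z_1^2 + Z_2  [with Z_1=4, Z_2=0]  = 16
Z_5 = min(Z_3, Z_4) + 4  [with Z_3=16, Z_4=-1]  = 3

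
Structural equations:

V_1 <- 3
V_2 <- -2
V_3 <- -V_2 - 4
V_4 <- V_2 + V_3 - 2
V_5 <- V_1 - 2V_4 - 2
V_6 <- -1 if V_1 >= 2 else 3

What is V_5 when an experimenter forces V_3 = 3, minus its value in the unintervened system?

do(V_3=3) replaces the equation V_3 <- -V_2 - 4 with the constant V_3 = 3.
V_4 = V_2 + V_3 - 2  [with V_2=-2, V_3=3]  = -1
V_5 = V_1 - 2V_4 - 2  [with V_1=3, V_4=-1]  = 3
Without intervention: V_3 = -V_2 - 4  [with V_2=-2]  = -2; V_4 = V_2 + V_3 - 2  [with V_2=-2, V_3=-2]  = -6; V_5 = V_1 - 2V_4 - 2  [with V_1=3, V_4=-6]  = 13.
Change = 3 − 13 = -10.

-10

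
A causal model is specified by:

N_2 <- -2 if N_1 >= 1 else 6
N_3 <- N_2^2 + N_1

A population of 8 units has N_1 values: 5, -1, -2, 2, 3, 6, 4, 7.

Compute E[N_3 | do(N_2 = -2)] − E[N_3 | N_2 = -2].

Every unit gets N_2=-2 under the intervention. N_3 values become 9, 3, 2, 6, 7, 10, 8, 11; E[N_3|do(N_2=-2)] = 7.
E[N_3|N_2=-2] averages over only the 6 units with N_2=-2 (N_1 = 5, 2, 3, 6, 4, 7): N_3 = 9, 6, 7, 10, 8, 11, mean 8.5.
Difference = 7 − 8.5 = -1.5.

-1.5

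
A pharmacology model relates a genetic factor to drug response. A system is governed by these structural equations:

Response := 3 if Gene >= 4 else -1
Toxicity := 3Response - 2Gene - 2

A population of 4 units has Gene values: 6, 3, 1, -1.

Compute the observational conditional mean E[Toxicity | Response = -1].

Conditioning on Response=-1 selects the 3 unit(s) with Gene ∈ {3, 1, -1}. Their Toxicity values: -11, -7, -3. Mean = -7.

-7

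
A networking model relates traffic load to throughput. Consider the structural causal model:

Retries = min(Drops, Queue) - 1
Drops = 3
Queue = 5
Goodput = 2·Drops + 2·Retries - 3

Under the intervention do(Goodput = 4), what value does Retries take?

Under do(Goodput=4), the mechanism Goodput = 2·Drops + 2·Retries - 3 is discarded; Goodput is fixed at 4.
Since Retries is not a descendant of the intervened variable, it is unaffected.
Retries = min(Drops, Queue) - 1  [with Drops=3, Queue=5]  = 2

2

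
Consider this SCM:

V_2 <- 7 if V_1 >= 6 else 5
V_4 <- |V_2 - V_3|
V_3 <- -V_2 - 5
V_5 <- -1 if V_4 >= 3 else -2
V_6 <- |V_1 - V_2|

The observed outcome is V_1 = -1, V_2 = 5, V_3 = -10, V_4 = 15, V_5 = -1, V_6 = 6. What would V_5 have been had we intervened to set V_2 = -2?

do(V_2=-2) replaces the equation V_2 <- 7 if V_1 >= 6 else 5 with the constant V_2 = -2.
V_3 = -V_2 - 5  [with V_2=-2]  = -3
V_4 = |V_2 - V_3|  [with V_2=-2, V_3=-3]  = 1
V_5 = -1 if V_4 >= 3 else -2  [with V_4=1]  = -2

-2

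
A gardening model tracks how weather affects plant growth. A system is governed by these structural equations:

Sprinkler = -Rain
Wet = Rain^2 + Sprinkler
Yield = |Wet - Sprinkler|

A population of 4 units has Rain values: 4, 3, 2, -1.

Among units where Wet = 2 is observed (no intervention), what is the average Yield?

E[Yield|Wet=2] averages over only the 2 units with Wet=2 (Rain = 2, -1): Yield = 4, 1, mean 2.5.

2.5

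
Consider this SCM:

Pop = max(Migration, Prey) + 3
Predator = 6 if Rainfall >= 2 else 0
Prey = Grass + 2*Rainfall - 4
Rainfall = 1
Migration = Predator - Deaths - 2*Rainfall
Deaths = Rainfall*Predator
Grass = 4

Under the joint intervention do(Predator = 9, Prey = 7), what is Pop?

10

The joint intervention fixes Predator = 9, Prey = 7, removing each variable's own equation.
Deaths = Rainfall*Predator  [with Rainfall=1, Predator=9]  = 9
Migration = Predator - Deaths - 2*Rainfall  [with Predator=9, Deaths=9, Rainfall=1]  = -2
Pop = max(Migration, Prey) + 3  [with Migration=-2, Prey=7]  = 10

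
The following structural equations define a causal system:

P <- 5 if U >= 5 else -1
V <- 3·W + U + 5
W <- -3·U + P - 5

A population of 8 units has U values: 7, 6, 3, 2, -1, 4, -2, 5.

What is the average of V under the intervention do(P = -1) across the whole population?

Every unit gets P=-1 under the intervention. V values become -69, -61, -37, -29, -5, -45, 3, -53; E[V|do(P=-1)] = -37.

-37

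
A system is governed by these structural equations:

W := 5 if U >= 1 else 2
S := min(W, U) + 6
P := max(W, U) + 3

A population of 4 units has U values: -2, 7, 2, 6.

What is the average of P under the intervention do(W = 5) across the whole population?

8.75

do(W=5) breaks W's dependence on U. With W=5 fixed, P across the units is 8, 10, 8, 9, mean 8.75.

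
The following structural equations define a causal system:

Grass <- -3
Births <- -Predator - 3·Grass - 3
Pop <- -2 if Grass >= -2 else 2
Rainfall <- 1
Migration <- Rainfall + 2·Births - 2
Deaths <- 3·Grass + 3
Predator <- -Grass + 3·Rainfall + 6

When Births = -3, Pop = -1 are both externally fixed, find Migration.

The joint intervention fixes Births = -3, Pop = -1, removing each variable's own equation.
Migration = Rainfall + 2·Births - 2  [with Rainfall=1, Births=-3]  = -7

-7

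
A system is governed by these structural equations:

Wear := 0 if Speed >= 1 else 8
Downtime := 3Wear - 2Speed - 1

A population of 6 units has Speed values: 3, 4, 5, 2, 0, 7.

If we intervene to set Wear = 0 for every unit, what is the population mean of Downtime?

The intervention sets Wear=0 in all 6 units regardless of Speed. Recomputing Downtime per unit gives -7, -9, -11, -5, -1, -15; average -8.

-8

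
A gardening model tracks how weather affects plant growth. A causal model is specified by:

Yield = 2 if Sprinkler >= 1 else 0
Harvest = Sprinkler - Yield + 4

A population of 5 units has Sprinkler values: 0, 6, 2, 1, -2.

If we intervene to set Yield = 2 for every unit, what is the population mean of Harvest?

The intervention sets Yield=2 in all 5 units regardless of Sprinkler. Recomputing Harvest per unit gives 2, 8, 4, 3, 0; average 3.4.

3.4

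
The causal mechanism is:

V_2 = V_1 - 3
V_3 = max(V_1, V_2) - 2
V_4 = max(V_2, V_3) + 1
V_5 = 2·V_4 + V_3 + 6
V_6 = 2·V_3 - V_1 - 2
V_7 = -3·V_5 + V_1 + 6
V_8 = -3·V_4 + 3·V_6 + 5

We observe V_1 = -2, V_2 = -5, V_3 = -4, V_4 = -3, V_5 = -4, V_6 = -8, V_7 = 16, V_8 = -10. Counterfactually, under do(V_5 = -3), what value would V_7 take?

Under do(V_5=-3), the mechanism V_5 = 2·V_4 + V_3 + 6 is discarded; V_5 is fixed at -3.
V_7 = -3·V_5 + V_1 + 6  [with V_5=-3, V_1=-2]  = 13

13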